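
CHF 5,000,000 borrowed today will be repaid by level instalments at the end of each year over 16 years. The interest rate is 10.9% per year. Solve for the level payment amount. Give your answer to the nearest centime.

CHF 673,693.87

Level ordinary annuity; solve PV = PMT × [(1 − (1+r)^−n)/r] for PMT.
Periodic rate r = 0.109 per year.
With n = 16: PMT = 5,000,000 / ([(1 − (1+r)^−n)/r]) = CHF 673,693.87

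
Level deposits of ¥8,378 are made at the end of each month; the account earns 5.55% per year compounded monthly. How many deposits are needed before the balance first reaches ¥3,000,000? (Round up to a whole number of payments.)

212 payments

Periodic rate r = 0.0555/12 per month; n is counted in months.
Ordinary annuity FV: 3,000,000 = 8,378 × [((1+r)^n − 1)/r].
(1+r)^n = 1 + 3,000,000 × r / 8,378, so n = ln(1 + 3,000,000·r/8,378) / ln(1+r) = 211.70.
Round up to a whole number of payments: n = 212.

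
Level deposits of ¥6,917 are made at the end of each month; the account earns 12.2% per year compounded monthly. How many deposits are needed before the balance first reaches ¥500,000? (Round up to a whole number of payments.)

Periodic rate r = 0.122/12 per month; n is counted in months.
Ordinary annuity FV: 500,000 = 6,917 × [((1+r)^n − 1)/r].
(1+r)^n = 1 + 500,000 × r / 6,917, so n = ln(1 + 500,000·r/6,917) / ln(1+r) = 54.47.
Round up to a whole number of payments: n = 55.

55 payments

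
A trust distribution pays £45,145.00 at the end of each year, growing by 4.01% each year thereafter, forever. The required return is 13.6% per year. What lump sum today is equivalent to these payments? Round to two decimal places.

Periodic rate r = 0.136 per year.
Growing perpetuity (Gordon): PV = PMT₁ / (r − g) = 45,145 / (r − 0.0401) = £470,750.78.

£470,750.78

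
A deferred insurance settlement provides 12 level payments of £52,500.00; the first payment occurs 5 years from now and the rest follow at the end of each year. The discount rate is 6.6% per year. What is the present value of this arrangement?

Ordinary annuity of 12 payments, first payment at period 5.
Periodic rate r = 0.066 per year.
The ordinary-annuity PV formula values the stream one period before the first payment (period 4); discount that back 4 periods:
PV₀ = 52,500 × [1 − (1+r)^−12] / r × (1+r)^−4 = £329,919.98

£329,919.98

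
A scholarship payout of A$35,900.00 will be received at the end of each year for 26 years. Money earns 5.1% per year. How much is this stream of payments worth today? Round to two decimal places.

A$510,789.83

This is an ordinary annuity: 26 payments of A$35,900.00 at the end of each year.
Periodic rate r = 0.051 per year.
PV = PMT × [(1 − (1+r)^−n)/r] = 35,900 × [1 − (1+r)^−26] / r = A$510,789.83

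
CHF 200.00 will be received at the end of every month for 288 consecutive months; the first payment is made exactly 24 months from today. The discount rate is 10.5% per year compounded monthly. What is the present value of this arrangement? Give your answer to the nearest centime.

CHF 17,185.10

Ordinary annuity of 288 payments, first payment at period 24.
Periodic rate r = 0.105/12 per month; n is counted in months.
The ordinary-annuity PV formula values the stream one period before the first payment (period 23); discount that back 23 periods:
PV₀ = 200 × [1 − (1+r)^−288] / r × (1+r)^−23 = CHF 17,185.10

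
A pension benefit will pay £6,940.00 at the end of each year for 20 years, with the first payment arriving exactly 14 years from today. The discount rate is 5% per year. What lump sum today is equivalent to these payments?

£45,866.29

Ordinary annuity of 20 payments, first payment at period 14.
Periodic rate r = 0.05 per year.
The ordinary-annuity PV formula values the stream one period before the first payment (period 13); discount that back 13 periods:
PV₀ = 6,940 × [1 − (1+r)^−20] / r × (1+r)^−13 = £45,866.29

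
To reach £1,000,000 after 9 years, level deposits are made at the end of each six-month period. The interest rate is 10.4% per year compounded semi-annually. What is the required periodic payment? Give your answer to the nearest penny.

£34,888.06

Level ordinary annuity; solve FV = PMT × [((1+r)^n − 1)/r] for PMT.
Periodic rate r = 0.104/2 per half-year; n is counted in half-years.
With n = 18: PMT = 1,000,000 / ([((1+r)^n − 1)/r]) = £34,888.06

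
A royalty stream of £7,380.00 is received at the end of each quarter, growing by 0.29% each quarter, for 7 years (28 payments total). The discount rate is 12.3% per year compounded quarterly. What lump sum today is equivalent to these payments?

Periodic rate r = 0.123/4 per quarter; n is counted in quarters.
Growing ordinary annuity: PV = PMT₁ × [1 − ((1+g)/(1+r))^n] / (r − g) = 7,380 × [1 − ((1+0.0029)/(1+r))^28] / (r − 0.0029) = £141,921.30.

£141,921.30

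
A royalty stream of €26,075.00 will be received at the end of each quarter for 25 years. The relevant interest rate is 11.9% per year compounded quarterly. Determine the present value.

This is an ordinary annuity: 100 payments of €26,075.00 at the end of each quarter.
Periodic rate r = 0.119/4 per quarter; n is counted in quarters.
PV = PMT × [(1 − (1+r)^−n)/r] = 26,075 × [1 − (1+r)^−100] / r = €829,744.73

€829,744.73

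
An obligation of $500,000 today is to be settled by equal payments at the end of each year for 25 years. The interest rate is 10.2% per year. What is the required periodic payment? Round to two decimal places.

Level ordinary annuity; solve PV = PMT × [(1 − (1+r)^−n)/r] for PMT.
Periodic rate r = 0.102 per year.
With n = 25: PMT = 500,000 / ([(1 − (1+r)^−n)/r]) = $55,933.21

$55,933.21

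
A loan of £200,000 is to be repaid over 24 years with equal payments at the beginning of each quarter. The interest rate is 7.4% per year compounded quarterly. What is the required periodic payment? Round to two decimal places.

Level annuity due; solve PV = PMT × [(1 − (1+r)^−n)/r] × (1+r) for PMT.
Periodic rate r = 0.074/4 per quarter; n is counted in quarters.
With n = 96: PMT = 200,000 / ([(1 − (1+r)^−n)/r] × (1+r)) = £4,387.88

£4,387.88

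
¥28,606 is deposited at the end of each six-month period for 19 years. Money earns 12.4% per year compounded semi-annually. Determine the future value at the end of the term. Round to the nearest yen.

¥4,075,909

This is an ordinary annuity: 38 deposits of ¥28,606 at the end of each six-month period.
Periodic rate r = 0.124/2 per half-year; n is counted in half-years.
FV = PMT × [((1+r)^n − 1)/r] = 28,606 × [(1+r)^38 − 1] / r = ¥4,075,909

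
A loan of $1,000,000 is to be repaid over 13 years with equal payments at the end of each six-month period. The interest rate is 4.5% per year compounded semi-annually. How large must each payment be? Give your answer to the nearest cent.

$51,221.34

Level ordinary annuity; solve PV = PMT × [(1 − (1+r)^−n)/r] for PMT.
Periodic rate r = 0.045/2 per half-year; n is counted in half-years.
With n = 26: PMT = 1,000,000 / ([(1 − (1+r)^−n)/r]) = $51,221.34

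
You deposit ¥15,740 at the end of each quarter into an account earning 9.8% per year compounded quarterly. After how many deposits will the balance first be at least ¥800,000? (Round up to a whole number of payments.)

34 payments

Periodic rate r = 0.098/4 per quarter; n is counted in quarters.
Ordinary annuity FV: 800,000 = 15,740 × [((1+r)^n − 1)/r].
(1+r)^n = 1 + 800,000 × r / 15,740, so n = ln(1 + 800,000·r/15,740) / ln(1+r) = 33.42.
Round up to a whole number of payments: n = 34.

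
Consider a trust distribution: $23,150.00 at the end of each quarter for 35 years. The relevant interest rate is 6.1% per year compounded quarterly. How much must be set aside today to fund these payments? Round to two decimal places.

$1,335,617.43

This is an ordinary annuity: 140 payments of $23,150.00 at the end of each quarter.
Periodic rate r = 0.061/4 per quarter; n is counted in quarters.
PV = PMT × [(1 − (1+r)^−n)/r] = 23,150 × [1 − (1+r)^−140] / r = $1,335,617.43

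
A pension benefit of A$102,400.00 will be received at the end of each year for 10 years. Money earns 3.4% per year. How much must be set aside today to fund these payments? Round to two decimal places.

This is an ordinary annuity: 10 payments of A$102,400.00 at the end of each year.
Periodic rate r = 0.034 per year.
PV = PMT × [(1 − (1+r)^−n)/r] = 102,400 × [1 − (1+r)^−10] / r = A$855,929.04

A$855,929.04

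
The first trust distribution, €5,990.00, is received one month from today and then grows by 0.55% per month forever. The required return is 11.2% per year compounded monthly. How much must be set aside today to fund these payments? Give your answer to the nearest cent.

€1,562,608.70

Periodic rate r = 0.112/12 per month.
Growing perpetuity (Gordon): PV = PMT₁ / (r − g) = 5,990 / (r − 0.0055) = €1,562,608.70.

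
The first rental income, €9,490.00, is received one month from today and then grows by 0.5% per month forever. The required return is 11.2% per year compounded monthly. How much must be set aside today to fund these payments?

Periodic rate r = 0.112/12 per month.
Growing perpetuity (Gordon): PV = PMT₁ / (r − g) = 9,490 / (r − 0.005) = €2,190,000.00.

€2,190,000.00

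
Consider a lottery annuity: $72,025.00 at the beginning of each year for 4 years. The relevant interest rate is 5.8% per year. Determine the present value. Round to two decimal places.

This is an annuity due: 4 payments of $72,025.00 at the beginning of each year.
Periodic rate r = 0.058 per year.
PV = PMT × [(1 − (1+r)^−n)/r] × (1+r) = 72,025 × [1 − (1+r)^−4] / r × (1+r) = $265,263.31

$265,263.31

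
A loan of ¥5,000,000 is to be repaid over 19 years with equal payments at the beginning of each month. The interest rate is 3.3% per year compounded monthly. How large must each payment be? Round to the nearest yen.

Level annuity due; solve PV = PMT × [(1 − (1+r)^−n)/r] × (1+r) for PMT.
Periodic rate r = 0.033/12 per month; n is counted in months.
With n = 228: PMT = 5,000,000 / ([(1 − (1+r)^−n)/r] × (1+r)) = ¥29,467

¥29,467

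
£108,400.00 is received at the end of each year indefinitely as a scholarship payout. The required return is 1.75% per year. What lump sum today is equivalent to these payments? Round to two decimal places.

£6,194,285.71

Periodic rate r = 0.0175 per year.
Level perpetuity: PV = PMT / r = 108,400 / (0.0175) = £6,194,285.71.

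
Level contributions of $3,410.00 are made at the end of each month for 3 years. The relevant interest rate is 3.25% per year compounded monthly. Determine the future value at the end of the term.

$128,760.96

This is an ordinary annuity: 36 deposits of $3,410.00 at the end of each month.
Periodic rate r = 0.0325/12 per month; n is counted in months.
FV = PMT × [((1+r)^n − 1)/r] = 3,410 × [(1+r)^36 − 1] / r = $128,760.96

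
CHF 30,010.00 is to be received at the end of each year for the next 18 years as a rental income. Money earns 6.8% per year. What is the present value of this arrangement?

This is an ordinary annuity: 18 payments of CHF 30,010.00 at the end of each year.
Periodic rate r = 0.068 per year.
PV = PMT × [(1 − (1+r)^−n)/r] = 30,010 × [1 − (1+r)^−18] / r = CHF 306,279.77

CHF 306,279.77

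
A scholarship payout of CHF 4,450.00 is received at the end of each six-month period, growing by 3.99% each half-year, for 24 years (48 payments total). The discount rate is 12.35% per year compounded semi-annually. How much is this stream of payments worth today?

CHF 128,596.69

Periodic rate r = 0.1235/2 per half-year; n is counted in half-years.
Growing ordinary annuity: PV = PMT₁ × [1 − ((1+g)/(1+r))^n] / (r − g) = 4,450 × [1 − ((1+0.0399)/(1+r))^48] / (r − 0.0399) = CHF 128,596.69.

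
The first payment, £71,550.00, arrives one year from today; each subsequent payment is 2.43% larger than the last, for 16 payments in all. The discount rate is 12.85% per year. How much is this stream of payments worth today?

Periodic rate r = 0.1285 per year.
Growing ordinary annuity: PV = PMT₁ × [1 − ((1+g)/(1+r))^n] / (r − g) = 71,550 × [1 − ((1+0.0243)/(1+r))^16] / (r − 0.0243) = £540,929.36.

£540,929.36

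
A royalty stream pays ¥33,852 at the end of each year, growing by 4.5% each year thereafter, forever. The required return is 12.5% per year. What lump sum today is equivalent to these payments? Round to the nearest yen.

¥423,150

Periodic rate r = 0.125 per year.
Growing perpetuity (Gordon): PV = PMT₁ / (r − g) = 33,852 / (r − 0.045) = ¥423,150.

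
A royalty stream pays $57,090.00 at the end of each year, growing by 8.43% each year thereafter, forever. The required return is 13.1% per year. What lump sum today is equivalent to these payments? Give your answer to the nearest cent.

Periodic rate r = 0.131 per year.
Growing perpetuity (Gordon): PV = PMT₁ / (r − g) = 57,090 / (r − 0.0843) = $1,222,483.94.

$1,222,483.94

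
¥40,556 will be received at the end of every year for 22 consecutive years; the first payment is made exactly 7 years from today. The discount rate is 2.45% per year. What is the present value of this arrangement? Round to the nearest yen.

¥591,054

Ordinary annuity of 22 payments, first payment at period 7.
Periodic rate r = 0.0245 per year.
The ordinary-annuity PV formula values the stream one period before the first payment (period 6); discount that back 6 periods:
PV₀ = 40,556 × [1 − (1+r)^−22] / r × (1+r)^−6 = ¥591,054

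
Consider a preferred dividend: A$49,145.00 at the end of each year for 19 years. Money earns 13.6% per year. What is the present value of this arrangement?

This is an ordinary annuity: 19 payments of A$49,145.00 at the end of each year.
Periodic rate r = 0.136 per year.
PV = PMT × [(1 − (1+r)^−n)/r] = 49,145 × [1 − (1+r)^−19] / r = A$329,315.89

A$329,315.89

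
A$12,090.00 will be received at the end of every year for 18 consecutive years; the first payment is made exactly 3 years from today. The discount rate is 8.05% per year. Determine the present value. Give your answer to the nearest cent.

A$96,716.13

Ordinary annuity of 18 payments, first payment at period 3.
Periodic rate r = 0.0805 per year.
The ordinary-annuity PV formula values the stream one period before the first payment (period 2); discount that back 2 periods:
PV₀ = 12,090 × [1 − (1+r)^−18] / r × (1+r)^−2 = A$96,716.13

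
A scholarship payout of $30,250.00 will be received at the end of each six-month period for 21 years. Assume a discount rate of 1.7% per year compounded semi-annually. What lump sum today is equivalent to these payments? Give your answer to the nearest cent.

This is an ordinary annuity: 42 payments of $30,250.00 at the end of each six-month period.
Periodic rate r = 0.017/2 per half-year; n is counted in half-years.
PV = PMT × [(1 − (1+r)^−n)/r] = 30,250 × [1 − (1+r)^−42] / r = $1,064,696.63

$1,064,696.63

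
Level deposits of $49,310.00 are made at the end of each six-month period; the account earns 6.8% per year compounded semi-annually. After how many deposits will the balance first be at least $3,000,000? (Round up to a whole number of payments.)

Periodic rate r = 0.068/2 per half-year; n is counted in half-years.
Ordinary annuity FV: 3,000,000 = 49,310 × [((1+r)^n − 1)/r].
(1+r)^n = 1 + 3,000,000 × r / 49,310, so n = ln(1 + 3,000,000·r/49,310) / ln(1+r) = 33.53.
Round up to a whole number of payments: n = 34.

34 payments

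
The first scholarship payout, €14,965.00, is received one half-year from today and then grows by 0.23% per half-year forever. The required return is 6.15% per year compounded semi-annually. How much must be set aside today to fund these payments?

€526,010.54

Periodic rate r = 0.0615/2 per half-year.
Growing perpetuity (Gordon): PV = PMT₁ / (r − g) = 14,965 / (r − 0.0023) = €526,010.54.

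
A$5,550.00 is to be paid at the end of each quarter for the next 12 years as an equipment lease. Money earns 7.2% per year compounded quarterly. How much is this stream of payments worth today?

This is an ordinary annuity: 48 payments of A$5,550.00 at the end of each quarter.
Periodic rate r = 0.072/4 per quarter; n is counted in quarters.
PV = PMT × [(1 − (1+r)^−n)/r] = 5,550 × [1 − (1+r)^−48] / r = A$177,376.81

A$177,376.81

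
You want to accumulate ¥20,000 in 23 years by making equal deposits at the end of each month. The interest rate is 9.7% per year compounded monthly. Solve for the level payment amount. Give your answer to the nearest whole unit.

Level ordinary annuity; solve FV = PMT × [((1+r)^n − 1)/r] for PMT.
Periodic rate r = 0.097/12 per month; n is counted in months.
With n = 276: PMT = 20,000 / ([((1+r)^n − 1)/r]) = ¥20

¥20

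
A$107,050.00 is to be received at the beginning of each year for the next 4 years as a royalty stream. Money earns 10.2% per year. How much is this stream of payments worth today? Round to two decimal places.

A$372,332.94

This is an annuity due: 4 payments of A$107,050.00 at the beginning of each year.
Periodic rate r = 0.102 per year.
PV = PMT × [(1 − (1+r)^−n)/r] × (1+r) = 107,050 × [1 − (1+r)^−4] / r × (1+r) = A$372,332.94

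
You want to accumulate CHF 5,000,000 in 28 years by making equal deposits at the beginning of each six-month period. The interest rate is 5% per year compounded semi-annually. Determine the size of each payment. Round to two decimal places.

CHF 40,841.10

Level annuity due; solve FV = PMT × [((1+r)^n − 1)/r] × (1+r) for PMT.
Periodic rate r = 0.05/2 per half-year; n is counted in half-years.
With n = 56: PMT = 5,000,000 / ([((1+r)^n − 1)/r] × (1+r)) = CHF 40,841.10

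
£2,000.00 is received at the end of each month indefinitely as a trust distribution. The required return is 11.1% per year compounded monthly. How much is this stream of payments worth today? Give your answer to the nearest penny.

£216,216.22

Periodic rate r = 0.111/12 per month.
Level perpetuity: PV = PMT / r = 2,000 / (0.111/12) = £216,216.22.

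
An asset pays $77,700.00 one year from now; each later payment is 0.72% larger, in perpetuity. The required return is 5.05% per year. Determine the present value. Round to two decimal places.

$1,794,457.27

Periodic rate r = 0.0505 per year.
Growing perpetuity (Gordon): PV = PMT₁ / (r − g) = 77,700 / (r − 0.0072) = $1,794,457.27.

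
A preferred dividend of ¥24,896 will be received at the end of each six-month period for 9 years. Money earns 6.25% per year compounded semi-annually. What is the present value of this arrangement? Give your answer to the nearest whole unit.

This is an ordinary annuity: 18 payments of ¥24,896 at the end of each six-month period.
Periodic rate r = 0.0625/2 per half-year; n is counted in half-years.
PV = PMT × [(1 − (1+r)^−n)/r] = 24,896 × [1 − (1+r)^−18] / r = ¥338,817

¥338,817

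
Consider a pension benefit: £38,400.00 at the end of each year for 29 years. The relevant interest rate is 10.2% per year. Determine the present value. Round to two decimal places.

£353,955.96

This is an ordinary annuity: 29 payments of £38,400.00 at the end of each year.
Periodic rate r = 0.102 per year.
PV = PMT × [(1 − (1+r)^−n)/r] = 38,400 × [1 − (1+r)^−29] / r = £353,955.96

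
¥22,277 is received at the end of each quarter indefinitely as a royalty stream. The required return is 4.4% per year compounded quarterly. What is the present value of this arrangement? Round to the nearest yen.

Periodic rate r = 0.044/4 per quarter.
Level perpetuity: PV = PMT / r = 22,277 / (0.044/4) = ¥2,025,182.

¥2,025,182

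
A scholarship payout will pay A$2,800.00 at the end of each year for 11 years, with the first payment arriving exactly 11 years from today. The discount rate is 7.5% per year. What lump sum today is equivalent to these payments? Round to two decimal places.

A$9,938.32

Ordinary annuity of 11 payments, first payment at period 11.
Periodic rate r = 0.075 per year.
The ordinary-annuity PV formula values the stream one period before the first payment (period 10); discount that back 10 periods:
PV₀ = 2,800 × [1 − (1+r)^−11] / r × (1+r)^−10 = A$9,938.32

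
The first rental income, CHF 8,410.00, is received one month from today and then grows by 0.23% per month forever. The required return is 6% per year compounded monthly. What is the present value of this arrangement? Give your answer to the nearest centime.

CHF 3,114,814.81

Periodic rate r = 0.06/12 per month.
Growing perpetuity (Gordon): PV = PMT₁ / (r − g) = 8,410 / (r − 0.0023) = CHF 3,114,814.81.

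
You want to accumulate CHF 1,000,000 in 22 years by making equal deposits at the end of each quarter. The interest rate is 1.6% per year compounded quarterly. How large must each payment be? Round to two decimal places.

CHF 9,503.21

Level ordinary annuity; solve FV = PMT × [((1+r)^n − 1)/r] for PMT.
Periodic rate r = 0.016/4 per quarter; n is counted in quarters.
With n = 88: PMT = 1,000,000 / ([((1+r)^n − 1)/r]) = CHF 9,503.21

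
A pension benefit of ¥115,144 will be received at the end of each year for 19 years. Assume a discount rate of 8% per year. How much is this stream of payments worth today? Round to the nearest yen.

¥1,105,797

This is an ordinary annuity: 19 payments of ¥115,144 at the end of each year.
Periodic rate r = 0.08 per year.
PV = PMT × [(1 − (1+r)^−n)/r] = 115,144 × [1 − (1+r)^−19] / r = ¥1,105,797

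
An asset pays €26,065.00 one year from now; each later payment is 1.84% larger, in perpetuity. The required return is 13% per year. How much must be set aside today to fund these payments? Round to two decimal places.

Periodic rate r = 0.13 per year.
Growing perpetuity (Gordon): PV = PMT₁ / (r − g) = 26,065 / (r − 0.0184) = €233,557.35.

€233,557.35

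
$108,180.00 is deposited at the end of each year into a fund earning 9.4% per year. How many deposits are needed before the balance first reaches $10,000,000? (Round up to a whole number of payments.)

26 payments

Periodic rate r = 0.094 per year.
Ordinary annuity FV: 10,000,000 = 108,180 × [((1+r)^n − 1)/r].
(1+r)^n = 1 + 10,000,000 × r / 108,180, so n = ln(1 + 10,000,000·r/108,180) / ln(1+r) = 25.28.
Round up to a whole number of payments: n = 26.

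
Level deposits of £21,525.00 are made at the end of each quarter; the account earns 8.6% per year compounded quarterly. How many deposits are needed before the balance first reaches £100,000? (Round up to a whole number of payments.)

Periodic rate r = 0.086/4 per quarter; n is counted in quarters.
Ordinary annuity FV: 100,000 = 21,525 × [((1+r)^n − 1)/r].
(1+r)^n = 1 + 100,000 × r / 21,525, so n = ln(1 + 100,000·r/21,525) / ln(1+r) = 4.48.
Round up to a whole number of payments: n = 5.

5 payments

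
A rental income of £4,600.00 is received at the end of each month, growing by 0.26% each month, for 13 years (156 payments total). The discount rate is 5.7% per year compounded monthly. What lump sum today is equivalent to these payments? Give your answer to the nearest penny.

Periodic rate r = 0.057/12 per month; n is counted in months.
Growing ordinary annuity: PV = PMT₁ × [1 − ((1+g)/(1+r))^n] / (r − g) = 4,600 × [1 − ((1+0.0026)/(1+r))^156] / (r − 0.0026) = £607,776.39.

£607,776.39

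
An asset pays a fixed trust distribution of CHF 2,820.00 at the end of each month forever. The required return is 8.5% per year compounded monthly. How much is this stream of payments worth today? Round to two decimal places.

CHF 398,117.65

Periodic rate r = 0.085/12 per month.
Level perpetuity: PV = PMT / r = 2,820 / (0.085/12) = CHF 398,117.65.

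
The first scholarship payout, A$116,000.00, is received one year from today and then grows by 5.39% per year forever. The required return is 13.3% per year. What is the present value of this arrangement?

A$1,466,498.10

Periodic rate r = 0.133 per year.
Growing perpetuity (Gordon): PV = PMT₁ / (r − g) = 116,000 / (r − 0.0539) = A$1,466,498.10.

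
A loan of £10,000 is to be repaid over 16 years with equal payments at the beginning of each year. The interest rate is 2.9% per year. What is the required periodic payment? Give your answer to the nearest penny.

Level annuity due; solve PV = PMT × [(1 − (1+r)^−n)/r] × (1+r) for PMT.
Periodic rate r = 0.029 per year.
With n = 16: PMT = 10,000 / ([(1 − (1+r)^−n)/r] × (1+r)) = £767.77

£767.77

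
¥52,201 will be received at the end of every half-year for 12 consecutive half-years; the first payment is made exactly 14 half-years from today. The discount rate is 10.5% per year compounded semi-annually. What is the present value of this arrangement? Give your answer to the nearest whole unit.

¥234,576

Ordinary annuity of 12 payments, first payment at period 14.
Periodic rate r = 0.105/2 per half-year; n is counted in half-years.
The ordinary-annuity PV formula values the stream one period before the first payment (period 13); discount that back 13 periods:
PV₀ = 52,201 × [1 − (1+r)^−12] / r × (1+r)^−13 = ¥234,576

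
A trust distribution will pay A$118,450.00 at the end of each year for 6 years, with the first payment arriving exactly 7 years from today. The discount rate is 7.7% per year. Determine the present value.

Ordinary annuity of 6 payments, first payment at period 7.
Periodic rate r = 0.077 per year.
The ordinary-annuity PV formula values the stream one period before the first payment (period 6); discount that back 6 periods:
PV₀ = 118,450 × [1 − (1+r)^−6] / r × (1+r)^−6 = A$354,092.13

A$354,092.13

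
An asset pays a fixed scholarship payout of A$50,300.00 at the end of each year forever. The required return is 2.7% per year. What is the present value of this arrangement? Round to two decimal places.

Periodic rate r = 0.027 per year.
Level perpetuity: PV = PMT / r = 50,300 / (0.027) = A$1,862,962.96.

A$1,862,962.96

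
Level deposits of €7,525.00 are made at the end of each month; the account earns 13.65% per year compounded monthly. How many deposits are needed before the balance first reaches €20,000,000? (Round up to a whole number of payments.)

305 payments

Periodic rate r = 0.1365/12 per month; n is counted in months.
Ordinary annuity FV: 20,000,000 = 7,525 × [((1+r)^n − 1)/r].
(1+r)^n = 1 + 20,000,000 × r / 7,525, so n = ln(1 + 20,000,000·r/7,525) / ln(1+r) = 304.26.
Round up to a whole number of payments: n = 305.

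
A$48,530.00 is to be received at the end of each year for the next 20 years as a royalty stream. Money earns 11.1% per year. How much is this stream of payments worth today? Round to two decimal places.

A$383,946.60

This is an ordinary annuity: 20 payments of A$48,530.00 at the end of each year.
Periodic rate r = 0.111 per year.
PV = PMT × [(1 − (1+r)^−n)/r] = 48,530 × [1 − (1+r)^−20] / r = A$383,946.60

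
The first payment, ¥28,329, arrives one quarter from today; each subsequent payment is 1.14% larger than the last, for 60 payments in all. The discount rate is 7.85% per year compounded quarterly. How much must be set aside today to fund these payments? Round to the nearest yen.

¥1,325,681

Periodic rate r = 0.0785/4 per quarter; n is counted in quarters.
Growing ordinary annuity: PV = PMT₁ × [1 − ((1+g)/(1+r))^n] / (r − g) = 28,329 × [1 − ((1+0.0114)/(1+r))^60] / (r − 0.0114) = ¥1,325,681.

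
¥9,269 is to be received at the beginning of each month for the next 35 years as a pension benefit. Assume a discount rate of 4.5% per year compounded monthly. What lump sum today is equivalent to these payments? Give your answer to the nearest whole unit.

This is an annuity due: 420 payments of ¥9,269 at the beginning of each month.
Periodic rate r = 0.045/12 per month; n is counted in months.
PV = PMT × [(1 − (1+r)^−n)/r] × (1+r) = 9,269 × [1 − (1+r)^−420] / r × (1+r) = ¥1,965,901

¥1,965,901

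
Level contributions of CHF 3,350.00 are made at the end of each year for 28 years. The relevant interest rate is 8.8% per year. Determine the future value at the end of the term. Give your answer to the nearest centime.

CHF 365,736.37

This is an ordinary annuity: 28 deposits of CHF 3,350.00 at the end of each year.
Periodic rate r = 0.088 per year.
FV = PMT × [((1+r)^n − 1)/r] = 3,350 × [(1+r)^28 − 1] / r = CHF 365,736.37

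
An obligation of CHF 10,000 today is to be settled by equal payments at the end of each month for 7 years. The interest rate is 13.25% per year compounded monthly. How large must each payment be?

Level ordinary annuity; solve PV = PMT × [(1 − (1+r)^−n)/r] for PMT.
Periodic rate r = 0.1325/12 per month; n is counted in months.
With n = 84: PMT = 10,000 / ([(1 − (1+r)^−n)/r]) = CHF 183.28

CHF 183.28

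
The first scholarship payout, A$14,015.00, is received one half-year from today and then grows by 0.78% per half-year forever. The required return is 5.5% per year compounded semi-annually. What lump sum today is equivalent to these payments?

Periodic rate r = 0.055/2 per half-year.
Growing perpetuity (Gordon): PV = PMT₁ / (r − g) = 14,015 / (r − 0.0078) = A$711,421.32.

A$711,421.32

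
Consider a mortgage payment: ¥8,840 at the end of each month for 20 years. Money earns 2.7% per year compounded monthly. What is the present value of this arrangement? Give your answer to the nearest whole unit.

This is an ordinary annuity: 240 payments of ¥8,840 at the end of each month.
Periodic rate r = 0.027/12 per month; n is counted in months.
PV = PMT × [(1 − (1+r)^−n)/r] = 8,840 × [1 − (1+r)^−240] / r = ¥1,637,947

¥1,637,947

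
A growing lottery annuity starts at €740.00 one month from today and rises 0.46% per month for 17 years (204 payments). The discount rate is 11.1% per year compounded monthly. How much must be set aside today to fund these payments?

€97,104.39

Periodic rate r = 0.111/12 per month; n is counted in months.
Growing ordinary annuity: PV = PMT₁ × [1 − ((1+g)/(1+r))^n] / (r − g) = 740 × [1 − ((1+0.0046)/(1+r))^204] / (r − 0.0046) = €97,104.39.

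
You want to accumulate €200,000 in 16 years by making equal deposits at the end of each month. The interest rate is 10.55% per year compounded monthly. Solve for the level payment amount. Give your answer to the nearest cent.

€402.47

Level ordinary annuity; solve FV = PMT × [((1+r)^n − 1)/r] for PMT.
Periodic rate r = 0.1055/12 per month; n is counted in months.
With n = 192: PMT = 200,000 / ([((1+r)^n − 1)/r]) = €402.47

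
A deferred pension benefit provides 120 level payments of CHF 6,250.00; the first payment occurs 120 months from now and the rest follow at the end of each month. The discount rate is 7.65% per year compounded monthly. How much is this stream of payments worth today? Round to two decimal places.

CHF 245,550.98

Ordinary annuity of 120 payments, first payment at period 120.
Periodic rate r = 0.0765/12 per month; n is counted in months.
The ordinary-annuity PV formula values the stream one period before the first payment (period 119); discount that back 119 periods:
PV₀ = 6,250 × [1 − (1+r)^−120] / r × (1+r)^−119 = CHF 245,550.98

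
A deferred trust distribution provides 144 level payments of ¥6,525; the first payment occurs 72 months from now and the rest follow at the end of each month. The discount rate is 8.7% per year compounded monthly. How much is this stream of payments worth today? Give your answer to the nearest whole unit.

¥348,458

Ordinary annuity of 144 payments, first payment at period 72.
Periodic rate r = 0.087/12 per month; n is counted in months.
The ordinary-annuity PV formula values the stream one period before the first payment (period 71); discount that back 71 periods:
PV₀ = 6,525 × [1 − (1+r)^−144] / r × (1+r)^−71 = ¥348,458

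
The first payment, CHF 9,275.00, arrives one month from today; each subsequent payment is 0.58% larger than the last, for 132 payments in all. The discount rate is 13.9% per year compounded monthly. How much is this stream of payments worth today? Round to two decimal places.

Periodic rate r = 0.139/12 per month; n is counted in months.
Growing ordinary annuity: PV = PMT₁ × [1 − ((1+g)/(1+r))^n] / (r − g) = 9,275 × [1 − ((1+0.0058)/(1+r))^132] / (r − 0.0058) = CHF 851,342.23.

CHF 851,342.23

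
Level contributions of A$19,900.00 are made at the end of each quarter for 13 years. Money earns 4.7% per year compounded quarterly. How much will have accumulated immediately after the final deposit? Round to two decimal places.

A$1,415,394.20

This is an ordinary annuity: 52 deposits of A$19,900.00 at the end of each quarter.
Periodic rate r = 0.047/4 per quarter; n is counted in quarters.
FV = PMT × [((1+r)^n − 1)/r] = 19,900 × [(1+r)^52 − 1] / r = A$1,415,394.20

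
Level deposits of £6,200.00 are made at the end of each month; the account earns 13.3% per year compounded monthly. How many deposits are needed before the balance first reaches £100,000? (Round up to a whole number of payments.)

Periodic rate r = 0.133/12 per month; n is counted in months.
Ordinary annuity FV: 100,000 = 6,200 × [((1+r)^n − 1)/r].
(1+r)^n = 1 + 100,000 × r / 6,200, so n = ln(1 + 100,000·r/6,200) / ln(1+r) = 14.92.
Round up to a whole number of payments: n = 15.

15 payments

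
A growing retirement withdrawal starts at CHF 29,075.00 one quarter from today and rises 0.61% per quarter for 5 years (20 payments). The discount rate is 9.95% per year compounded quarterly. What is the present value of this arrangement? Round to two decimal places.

CHF 478,697.97

Periodic rate r = 0.0995/4 per quarter; n is counted in quarters.
Growing ordinary annuity: PV = PMT₁ × [1 − ((1+g)/(1+r))^n] / (r − g) = 29,075 × [1 − ((1+0.0061)/(1+r))^20] / (r − 0.0061) = CHF 478,697.97.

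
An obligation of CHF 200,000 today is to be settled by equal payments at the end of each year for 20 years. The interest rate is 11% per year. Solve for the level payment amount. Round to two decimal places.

Level ordinary annuity; solve PV = PMT × [(1 − (1+r)^−n)/r] for PMT.
Periodic rate r = 0.11 per year.
With n = 20: PMT = 200,000 / ([(1 − (1+r)^−n)/r]) = CHF 25,115.13

CHF 25,115.13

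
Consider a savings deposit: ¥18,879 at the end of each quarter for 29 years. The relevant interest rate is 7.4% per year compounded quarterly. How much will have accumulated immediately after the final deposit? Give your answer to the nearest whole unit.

¥7,535,836

This is an ordinary annuity: 116 deposits of ¥18,879 at the end of each quarter.
Periodic rate r = 0.074/4 per quarter; n is counted in quarters.
FV = PMT × [((1+r)^n − 1)/r] = 18,879 × [(1+r)^116 − 1] / r = ¥7,535,836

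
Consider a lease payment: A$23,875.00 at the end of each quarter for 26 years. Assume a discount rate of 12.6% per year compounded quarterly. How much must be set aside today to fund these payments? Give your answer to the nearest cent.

A$727,818.05

This is an ordinary annuity: 104 payments of A$23,875.00 at the end of each quarter.
Periodic rate r = 0.126/4 per quarter; n is counted in quarters.
PV = PMT × [(1 − (1+r)^−n)/r] = 23,875 × [1 − (1+r)^−104] / r = A$727,818.05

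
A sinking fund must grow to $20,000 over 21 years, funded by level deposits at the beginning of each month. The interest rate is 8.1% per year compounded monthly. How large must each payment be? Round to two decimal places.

$30.15

Level annuity due; solve FV = PMT × [((1+r)^n − 1)/r] × (1+r) for PMT.
Periodic rate r = 0.081/12 per month; n is counted in months.
With n = 252: PMT = 20,000 / ([((1+r)^n − 1)/r] × (1+r)) = $30.15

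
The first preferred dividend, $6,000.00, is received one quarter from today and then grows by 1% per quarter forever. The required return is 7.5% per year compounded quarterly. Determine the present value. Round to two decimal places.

$685,714.29

Periodic rate r = 0.075/4 per quarter.
Growing perpetuity (Gordon): PV = PMT₁ / (r − g) = 6,000 / (r − 0.01) = $685,714.29.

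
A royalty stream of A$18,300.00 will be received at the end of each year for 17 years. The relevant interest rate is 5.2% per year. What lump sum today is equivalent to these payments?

A$203,267.86

This is an ordinary annuity: 17 payments of A$18,300.00 at the end of each year.
Periodic rate r = 0.052 per year.
PV = PMT × [(1 − (1+r)^−n)/r] = 18,300 × [1 − (1+r)^−17] / r = A$203,267.86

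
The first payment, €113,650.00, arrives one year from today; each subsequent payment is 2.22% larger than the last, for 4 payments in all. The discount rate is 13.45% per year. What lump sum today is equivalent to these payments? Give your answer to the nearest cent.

Periodic rate r = 0.1345 per year.
Growing ordinary annuity: PV = PMT₁ × [1 − ((1+g)/(1+r))^n] / (r − g) = 113,650 × [1 − ((1+0.0222)/(1+r))^4] / (r − 0.0222) = €345,037.72.

€345,037.72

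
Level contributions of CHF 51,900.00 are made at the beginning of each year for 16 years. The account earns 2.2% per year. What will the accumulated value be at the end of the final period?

This is an annuity due: 16 deposits of CHF 51,900.00 at the beginning of each year.
Periodic rate r = 0.022 per year.
FV = PMT × [((1+r)^n − 1)/r] × (1+r) = 51,900 × [(1+r)^16 − 1] / r × (1+r) = CHF 1,004,160.05

CHF 1,004,160.05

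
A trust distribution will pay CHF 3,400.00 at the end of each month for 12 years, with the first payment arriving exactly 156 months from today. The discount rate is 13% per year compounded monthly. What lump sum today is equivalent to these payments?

CHF 46,554.71

Ordinary annuity of 144 payments, first payment at period 156.
Periodic rate r = 0.13/12 per month; n is counted in months.
The ordinary-annuity PV formula values the stream one period before the first payment (period 155); discount that back 155 periods:
PV₀ = 3,400 × [1 − (1+r)^−144] / r × (1+r)^−155 = CHF 46,554.71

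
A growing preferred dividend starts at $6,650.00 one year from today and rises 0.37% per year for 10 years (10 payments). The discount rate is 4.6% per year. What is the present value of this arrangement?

$53,169.60

Periodic rate r = 0.046 per year.
Growing ordinary annuity: PV = PMT₁ × [1 − ((1+g)/(1+r))^n] / (r − g) = 6,650 × [1 − ((1+0.0037)/(1+r))^10] / (r − 0.0037) = $53,169.60.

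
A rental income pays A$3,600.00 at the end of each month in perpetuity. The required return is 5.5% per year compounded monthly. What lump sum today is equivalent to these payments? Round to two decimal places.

A$785,454.55

Periodic rate r = 0.055/12 per month.
Level perpetuity: PV = PMT / r = 3,600 / (0.055/12) = A$785,454.55.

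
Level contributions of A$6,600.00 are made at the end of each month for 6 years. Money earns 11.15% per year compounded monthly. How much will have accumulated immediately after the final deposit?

A$672,143.67

This is an ordinary annuity: 72 deposits of A$6,600.00 at the end of each month.
Periodic rate r = 0.1115/12 per month; n is counted in months.
FV = PMT × [((1+r)^n − 1)/r] = 6,600 × [(1+r)^72 − 1] / r = A$672,143.67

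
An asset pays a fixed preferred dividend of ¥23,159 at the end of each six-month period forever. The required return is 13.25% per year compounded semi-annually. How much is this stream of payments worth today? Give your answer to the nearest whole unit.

¥349,570

Periodic rate r = 0.1325/2 per half-year.
Level perpetuity: PV = PMT / r = 23,159 / (0.1325/2) = ¥349,570.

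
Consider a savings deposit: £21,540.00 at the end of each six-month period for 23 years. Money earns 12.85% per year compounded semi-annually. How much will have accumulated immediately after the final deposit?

£5,544,795.12

This is an ordinary annuity: 46 deposits of £21,540.00 at the end of each six-month period.
Periodic rate r = 0.1285/2 per half-year; n is counted in half-years.
FV = PMT × [((1+r)^n − 1)/r] = 21,540 × [(1+r)^46 − 1] / r = £5,544,795.12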